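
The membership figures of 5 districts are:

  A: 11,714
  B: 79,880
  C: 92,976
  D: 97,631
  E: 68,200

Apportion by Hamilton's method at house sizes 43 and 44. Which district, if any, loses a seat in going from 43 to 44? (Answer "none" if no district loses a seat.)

At 43 seats: A 2, B 10, C 11, D 12, E 8.
At 44 seats: A 1, B 10, C 12, D 12, E 9.
A drops from 2 to 1.

A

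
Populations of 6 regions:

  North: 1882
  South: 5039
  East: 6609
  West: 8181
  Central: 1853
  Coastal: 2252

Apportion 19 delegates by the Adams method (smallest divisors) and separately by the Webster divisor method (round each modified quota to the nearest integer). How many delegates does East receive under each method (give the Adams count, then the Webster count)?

4 and 5

Adams: North 2, South 4, East 4, West 5, Central 2, Coastal 2.
Webster: North 1, South 4, East 5, West 6, Central 1, Coastal 2.
East gets 4 under Adams and 5 under Webster.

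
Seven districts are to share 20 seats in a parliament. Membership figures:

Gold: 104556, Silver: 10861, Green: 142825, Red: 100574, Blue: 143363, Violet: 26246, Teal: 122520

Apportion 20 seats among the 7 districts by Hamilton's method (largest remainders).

Standard divisor: 650945 ÷ 20 ≈ 32547.25.
Standard quotas: Gold 3.2124, Silver 0.3337, Green 4.3882, Red 3.0901, Blue 4.4048, Violet 0.8064, Teal 3.7644.
Lower quotas: Gold 3, Silver 0, Green 4, Red 3, Blue 4, Violet 0, Teal 3 (sum 17, leaving 3 seats).
Remainders in descending order: Violet 0.8064, Teal 0.7644, Blue 0.4048, Green 0.3882, Silver 0.3337, Gold 0.2124, Red 0.0901.
Largest remainders: Violet, Teal, Blue receive the extra seats.

Gold 3; Silver 0; Green 4; Red 3; Blue 5; Violet 1; Teal 4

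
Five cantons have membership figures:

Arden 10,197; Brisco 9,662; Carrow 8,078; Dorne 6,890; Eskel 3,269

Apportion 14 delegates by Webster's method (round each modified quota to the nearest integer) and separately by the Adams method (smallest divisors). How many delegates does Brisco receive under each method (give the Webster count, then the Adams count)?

Webster: Arden 4, Brisco 4, Carrow 3, Dorne 2, Eskel 1.
Adams: Arden 4, Brisco 3, Carrow 3, Dorne 3, Eskel 1.
Brisco gets 4 under Webster and 3 under Adams.

4 and 3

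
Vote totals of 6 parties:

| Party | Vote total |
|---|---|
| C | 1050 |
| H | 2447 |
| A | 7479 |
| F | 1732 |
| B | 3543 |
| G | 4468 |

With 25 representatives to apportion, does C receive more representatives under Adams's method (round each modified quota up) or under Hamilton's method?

Adams: C 2, H 3, A 9, F 2, B 4, G 5.
Hamilton: C 1, H 3, A 9, F 2, B 4, G 6.
C gets 2 under Adams and 1 under Hamilton.

Adams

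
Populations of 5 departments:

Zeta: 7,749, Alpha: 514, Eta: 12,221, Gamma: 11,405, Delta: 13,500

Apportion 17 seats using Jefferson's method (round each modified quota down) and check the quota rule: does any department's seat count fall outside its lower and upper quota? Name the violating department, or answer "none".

Standard quotas: Zeta 2.902, Alpha 0.193, Eta 4.577, Gamma 4.272, Delta 5.056.
Jefferson allocation: Zeta 3, Alpha 0, Eta 5, Gamma 4, Delta 5.
Every allocation lies between the lower and upper quota.

none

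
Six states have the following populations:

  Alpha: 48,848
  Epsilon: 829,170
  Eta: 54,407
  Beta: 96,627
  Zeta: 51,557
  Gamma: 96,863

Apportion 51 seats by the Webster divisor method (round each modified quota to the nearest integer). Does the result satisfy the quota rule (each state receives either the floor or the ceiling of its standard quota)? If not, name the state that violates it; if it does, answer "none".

Standard quotas: Alpha 2.116, Epsilon 35.914, Eta 2.357, Beta 4.185, Zeta 2.233, Gamma 4.195.
Webster allocation: Alpha 2, Epsilon 37, Eta 2, Beta 4, Zeta 2, Gamma 4.
Epsilon has quota 35.914 (lower 35, upper 36) but receives 37 — outside the quota interval.

Epsilon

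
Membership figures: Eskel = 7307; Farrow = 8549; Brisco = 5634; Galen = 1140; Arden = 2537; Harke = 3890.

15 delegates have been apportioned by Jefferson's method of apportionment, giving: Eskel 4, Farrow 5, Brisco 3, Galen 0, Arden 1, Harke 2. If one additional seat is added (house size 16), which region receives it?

Eskel

Priority for the next seat is population ÷ (current seats + 1).
Priorities: Eskel 1461.400, Farrow 1424.833, Brisco 1408.500, Galen 1140.000, Arden 1268.500, Harke 1296.667.
Highest priority: Eskel.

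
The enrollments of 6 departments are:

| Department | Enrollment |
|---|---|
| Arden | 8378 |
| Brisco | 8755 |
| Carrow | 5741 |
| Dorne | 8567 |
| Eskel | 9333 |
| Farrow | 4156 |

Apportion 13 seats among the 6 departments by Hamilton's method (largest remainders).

Arden=2, Brisco=3, Carrow=2, Dorne=2, Eskel=3, Farrow=1

Standard divisor: 44930 ÷ 13 ≈ 3456.154.
Standard quotas: Arden 2.4241, Brisco 2.5332, Carrow 1.6611, Dorne 2.4788, Eskel 2.7004, Farrow 1.2025.
Lower quotas: Arden 2, Brisco 2, Carrow 1, Dorne 2, Eskel 2, Farrow 1 (sum 10, leaving 3 seats).
Remainders in descending order: Eskel 0.7004, Carrow 0.6611, Brisco 0.5332, Dorne 0.4788, Arden 0.4241, Farrow 0.2025.
The surplus seats go to Eskel, Carrow, Brisco.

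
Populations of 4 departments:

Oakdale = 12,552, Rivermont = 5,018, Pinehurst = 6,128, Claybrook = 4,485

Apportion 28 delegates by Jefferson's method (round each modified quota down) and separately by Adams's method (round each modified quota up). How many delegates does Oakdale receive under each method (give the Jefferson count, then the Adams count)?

Jefferson: Oakdale 13, Rivermont 5, Pinehurst 6, Claybrook 4.
Adams: Oakdale 12, Rivermont 5, Pinehurst 6, Claybrook 5.
Oakdale gets 13 under Jefferson and 12 under Adams.

13 and 12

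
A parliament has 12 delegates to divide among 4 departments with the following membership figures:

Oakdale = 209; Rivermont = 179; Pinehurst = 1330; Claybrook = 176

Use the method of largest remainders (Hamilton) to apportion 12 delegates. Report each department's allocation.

Total 1894; standard divisor 1894/12 ≈ 157.833.
Standard quotas: Oakdale 1.324, Rivermont 1.134, Pinehurst 8.427, Claybrook 1.115.
Lower quotas: Oakdale 1, Rivermont 1, Pinehurst 8, Claybrook 1 (sum 11, leaving 1 seat).
Remainders in descending order: Pinehurst 0.427, Oakdale 0.324, Rivermont 0.134, Claybrook 0.115.
The surplus seat goes to Pinehurst.

Oakdale 1; Rivermont 1; Pinehurst 9; Claybrook 1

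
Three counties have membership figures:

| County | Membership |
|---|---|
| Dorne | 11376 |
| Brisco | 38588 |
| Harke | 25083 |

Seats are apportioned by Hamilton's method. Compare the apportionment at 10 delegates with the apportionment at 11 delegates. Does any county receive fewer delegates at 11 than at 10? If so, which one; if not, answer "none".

none

At 10 seats: Dorne 2, Brisco 5, Harke 3.
At 11 seats: Dorne 2, Brisco 5, Harke 4.
No county's allocation decreased.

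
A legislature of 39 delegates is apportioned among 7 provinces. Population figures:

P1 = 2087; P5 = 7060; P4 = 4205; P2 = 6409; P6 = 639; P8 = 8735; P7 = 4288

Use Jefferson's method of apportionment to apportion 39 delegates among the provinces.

Standard divisor 33423/39 ≈ 857; standard quotas: P1 2.435, P5 8.238, P4 4.907, P2 7.478, P6 0.746, P8 10.193, P7 5.004.
Rounding down gives 2, 8, 4, 7, 0, 10, 5 = 36 seats, so the divisor must be adjusted.
With modified divisor 790: modified quotas P1 2.642, P5 8.937, P4 5.323, P2 8.113, P6 0.809, P8 11.057, P7 5.428.
Rounding down: P1 2, P5 8, P4 5, P2 8, P6 0, P8 11, P7 5 (total 39).

P1 2; P5 8; P4 5; P2 8; P6 0; P8 11; P7 5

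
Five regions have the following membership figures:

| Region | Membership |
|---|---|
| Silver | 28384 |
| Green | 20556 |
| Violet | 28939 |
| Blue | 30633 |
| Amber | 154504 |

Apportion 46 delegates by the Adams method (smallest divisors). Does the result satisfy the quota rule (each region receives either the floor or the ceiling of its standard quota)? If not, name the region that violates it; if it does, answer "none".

Amber

Standard quotas: Silver 4.964, Green 3.595, Violet 5.061, Blue 5.358, Amber 27.022.
Adams allocation: Silver 5, Green 4, Violet 5, Blue 6, Amber 26.
Amber has quota 27.022 (lower 27, upper 28) but receives 26 — outside the quota interval.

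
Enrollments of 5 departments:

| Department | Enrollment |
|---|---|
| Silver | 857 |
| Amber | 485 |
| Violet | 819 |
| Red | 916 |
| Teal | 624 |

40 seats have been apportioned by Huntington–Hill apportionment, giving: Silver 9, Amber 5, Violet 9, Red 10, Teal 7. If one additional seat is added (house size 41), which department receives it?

Priority for the next seat is population ÷ (√(s·(s+1))).
Priorities: Silver 90.336, Amber 88.548, Violet 86.330, Red 87.337, Teal 83.386.
Highest priority: Silver.

Silver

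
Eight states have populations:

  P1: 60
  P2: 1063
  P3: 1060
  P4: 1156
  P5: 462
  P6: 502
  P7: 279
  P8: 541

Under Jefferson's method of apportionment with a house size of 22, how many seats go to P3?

Standard divisor 5123/22 ≈ 232.864; standard quotas: P1 0.258, P2 4.565, P3 4.552, P4 4.964, P5 1.984, P6 2.156, P7 1.198, P8 2.323.
Rounding down gives 0, 4, 4, 4, 1, 2, 1, 2 = 18 seats, so the divisor must be adjusted.
With modified divisor 200: modified quotas P1 0.300, P2 5.315, P3 5.300, P4 5.780, P5 2.310, P6 2.510, P7 1.395, P8 2.705.
Rounding down: P1 0, P2 5, P3 5, P4 5, P5 2, P6 2, P7 1, P8 2 (total 22).
P3 receives 5.

5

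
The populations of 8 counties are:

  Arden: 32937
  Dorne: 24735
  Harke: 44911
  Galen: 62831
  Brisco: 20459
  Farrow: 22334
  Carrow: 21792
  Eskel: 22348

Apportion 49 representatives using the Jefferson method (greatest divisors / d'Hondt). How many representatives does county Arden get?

Standard divisor 252347/49 ≈ 5149.939; standard quotas: Arden 6.396, Dorne 4.803, Harke 8.721, Galen 12.200, Brisco 3.973, Farrow 4.337, Carrow 4.232, Eskel 4.339.
Rounding down gives 6, 4, 8, 12, 3, 4, 4, 4 = 45 seats, so the divisor must be adjusted.
With modified divisor 4800: modified quotas Arden 6.862, Dorne 5.153, Harke 9.356, Galen 13.090, Brisco 4.262, Farrow 4.653, Carrow 4.540, Eskel 4.656.
Rounding down: Arden 6, Dorne 5, Harke 9, Galen 13, Brisco 4, Farrow 4, Carrow 4, Eskel 4 (total 49).
Arden receives 6.

6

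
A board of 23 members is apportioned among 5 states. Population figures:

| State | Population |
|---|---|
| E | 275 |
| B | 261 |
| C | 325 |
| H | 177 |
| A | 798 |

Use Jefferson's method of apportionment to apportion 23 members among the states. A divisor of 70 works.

E 3, B 3, C 4, H 2, A 11

With modified divisor 70: modified quotas E 3.929, B 3.729, C 4.643, H 2.529, A 11.400.
Rounding down: E 3, B 3, C 4, H 2, A 11 (total 23).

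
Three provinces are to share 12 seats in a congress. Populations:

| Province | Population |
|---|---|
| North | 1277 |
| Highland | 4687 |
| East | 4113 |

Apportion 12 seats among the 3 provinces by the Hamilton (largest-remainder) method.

Standard divisor: 10077 ÷ 12 ≈ 839.75.
Standard quotas: North 1.521, Highland 5.581, East 4.898.
Lower quotas: North 1, Highland 5, East 4 (sum 10, leaving 2 seats).
Remainders in descending order: East 0.898, Highland 0.581, North 0.521.
Largest remainders: East, Highland receive the extra seats.

North 1; Highland 6; East 5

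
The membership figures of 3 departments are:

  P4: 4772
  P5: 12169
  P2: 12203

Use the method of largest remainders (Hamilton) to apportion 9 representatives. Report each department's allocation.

The standard divisor is 29144/9 ≈ 3238.222.
Standard quotas: P4 1.4736, P5 3.7579, P2 3.7684.
Lower quotas: P4 1, P5 3, P2 3 (sum 7, leaving 2 seats).
Remainders in descending order: P2 0.7684, P5 0.7579, P4 0.4736.
Largest remainders: P2, P5 receive the extra seats.

P4 1; P5 4; P2 4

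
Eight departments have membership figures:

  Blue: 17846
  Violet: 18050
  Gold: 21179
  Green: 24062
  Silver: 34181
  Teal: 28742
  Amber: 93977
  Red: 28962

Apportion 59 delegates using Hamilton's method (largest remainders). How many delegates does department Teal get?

6

Total 266999; standard divisor 266999/59 ≈ 4525.407.
Standard quotas: Blue 3.9435, Violet 3.9886, Gold 4.6800, Green 5.3171, Silver 7.5531, Teal 6.3513, Amber 20.7665, Red 6.3999.
Lower quotas: Blue 3, Violet 3, Gold 4, Green 5, Silver 7, Teal 6, Amber 20, Red 6 (sum 54, leaving 5 seats).
Remainders in descending order: Violet 0.9886, Blue 0.9435, Amber 0.7665, Gold 0.6800, Silver 0.5531, Red 0.3999, Teal 0.3513, Green 0.3171.
Largest remainders: Violet, Blue, Amber, Gold, Silver receive the extra seats.
Teal receives 6.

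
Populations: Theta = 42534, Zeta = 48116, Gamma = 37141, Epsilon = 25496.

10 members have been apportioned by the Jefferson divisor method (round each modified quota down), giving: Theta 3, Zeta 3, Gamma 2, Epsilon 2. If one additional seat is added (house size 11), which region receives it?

Gamma

Priority for the next seat is population ÷ (current seats + 1).
Priorities: Theta 10633.500, Zeta 12029.000, Gamma 12380.333, Epsilon 8498.667.
Highest priority: Gamma.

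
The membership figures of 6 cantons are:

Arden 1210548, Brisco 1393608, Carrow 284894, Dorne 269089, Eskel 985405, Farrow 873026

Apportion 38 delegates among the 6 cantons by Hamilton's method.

Total 5016570; standard divisor 5016570/38 = 132015.
Standard quotas: Arden 9.1698, Brisco 10.5564, Carrow 2.1580, Dorne 2.0383, Eskel 7.4643, Farrow 6.6131.
Lower quotas: Arden 9, Brisco 10, Carrow 2, Dorne 2, Eskel 7, Farrow 6 (sum 36, leaving 2 seats).
Remainders in descending order: Farrow 0.6131, Brisco 0.5564, Eskel 0.4643, Arden 0.1698, Carrow 0.1580, Dorne 0.0383.
The surplus seats go to Farrow, Brisco.

Arden 9; Brisco 11; Carrow 2; Dorne 2; Eskel 7; Farrow 7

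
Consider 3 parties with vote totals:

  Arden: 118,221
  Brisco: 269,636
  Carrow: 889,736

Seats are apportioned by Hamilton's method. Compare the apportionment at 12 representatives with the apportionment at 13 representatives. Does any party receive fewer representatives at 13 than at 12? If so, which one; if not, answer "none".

none

At 12 seats: Arden 1, Brisco 3, Carrow 8.
At 13 seats: Arden 1, Brisco 3, Carrow 9.
No party's allocation decreased.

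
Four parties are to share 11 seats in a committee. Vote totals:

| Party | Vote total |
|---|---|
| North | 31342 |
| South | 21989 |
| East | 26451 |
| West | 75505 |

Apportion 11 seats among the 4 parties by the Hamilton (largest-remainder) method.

The standard divisor is 155287/11 = 14117.
Standard quotas: North 2.2202, South 1.5576, East 1.8737, West 5.3485.
Lower quotas: North 2, South 1, East 1, West 5 (sum 9, leaving 2 seats).
Remainders in descending order: East 0.8737, South 0.5576, West 0.3485, North 0.2202.
Largest remainders: East, South receive the extra seats.

North 2, South 2, East 2, West 5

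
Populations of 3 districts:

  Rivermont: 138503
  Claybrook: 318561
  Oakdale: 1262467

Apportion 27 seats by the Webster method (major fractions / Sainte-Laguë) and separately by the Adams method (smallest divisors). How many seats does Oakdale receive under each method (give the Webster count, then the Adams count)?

20 and 19

Webster: Rivermont 2, Claybrook 5, Oakdale 20.
Adams: Rivermont 3, Claybrook 5, Oakdale 19.
Oakdale gets 20 under Webster and 19 under Adams.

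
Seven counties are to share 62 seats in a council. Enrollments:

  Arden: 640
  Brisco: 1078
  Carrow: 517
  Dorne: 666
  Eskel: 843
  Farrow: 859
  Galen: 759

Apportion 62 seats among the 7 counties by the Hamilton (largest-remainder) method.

Total 5362; standard divisor 5362/62 ≈ 86.484.
Standard quotas: Arden 7.400, Brisco 12.465, Carrow 5.978, Dorne 7.701, Eskel 9.747, Farrow 9.932, Galen 8.776.
Lower quotas: Arden 7, Brisco 12, Carrow 5, Dorne 7, Eskel 9, Farrow 9, Galen 8 (sum 57, leaving 5 seats).
Remainders in descending order: Carrow 0.978, Farrow 0.932, Galen 0.776, Eskel 0.747, Dorne 0.701, Brisco 0.465, Arden 0.400.
The surplus seats go to Carrow, Farrow, Galen, Eskel, Dorne.

Arden 7, Brisco 12, Carrow 6, Dorne 8, Eskel 10, Farrow 10, Galen 9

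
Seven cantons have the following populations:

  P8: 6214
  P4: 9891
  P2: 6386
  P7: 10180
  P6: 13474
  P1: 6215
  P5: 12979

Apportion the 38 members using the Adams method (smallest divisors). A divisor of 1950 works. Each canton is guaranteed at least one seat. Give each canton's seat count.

P8 4; P4 6; P2 4; P7 6; P6 7; P1 4; P5 7

With modified divisor 1950: modified quotas P8 3.187, P4 5.072, P2 3.275, P7 5.221, P6 6.910, P1 3.187, P5 6.656.
Rounding up: P8 4, P4 6, P2 4, P7 6, P6 7, P1 4, P5 7 (total 38).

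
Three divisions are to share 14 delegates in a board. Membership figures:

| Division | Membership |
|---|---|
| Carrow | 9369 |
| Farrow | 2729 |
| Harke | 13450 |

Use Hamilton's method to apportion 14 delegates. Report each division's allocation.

Standard divisor: 25548 ÷ 14 ≈ 1824.857.
Standard quotas: Carrow 5.1341, Farrow 1.4955, Harke 7.3704.
Lower quotas: Carrow 5, Farrow 1, Harke 7 (sum 13, leaving 1 seat).
Remainders in descending order: Farrow 0.4955, Harke 0.3704, Carrow 0.1341.
Largest remainder: Farrow receives the extra seat.

Carrow 5, Farrow 2, Harke 7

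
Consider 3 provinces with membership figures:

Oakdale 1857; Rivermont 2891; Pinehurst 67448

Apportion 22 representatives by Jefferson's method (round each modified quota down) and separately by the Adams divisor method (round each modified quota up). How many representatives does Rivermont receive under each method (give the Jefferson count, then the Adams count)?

Jefferson: Oakdale 0, Rivermont 0, Pinehurst 22.
Adams: Oakdale 1, Rivermont 1, Pinehurst 20.
Rivermont gets 0 under Jefferson and 1 under Adams.

0 and 1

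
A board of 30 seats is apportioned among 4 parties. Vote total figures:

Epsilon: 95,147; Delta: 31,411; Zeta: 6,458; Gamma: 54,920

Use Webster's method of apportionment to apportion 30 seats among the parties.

Epsilon 15, Delta 5, Zeta 1, Gamma 9

Standard divisor 187936/30 ≈ 6264.533; standard quotas: Epsilon 15.188, Delta 5.014, Zeta 1.031, Gamma 8.767.
Rounding to the nearest integer gives Epsilon 15, Delta 5, Zeta 1, Gamma 9 — total 30, matching the house size, so no adjustment is needed.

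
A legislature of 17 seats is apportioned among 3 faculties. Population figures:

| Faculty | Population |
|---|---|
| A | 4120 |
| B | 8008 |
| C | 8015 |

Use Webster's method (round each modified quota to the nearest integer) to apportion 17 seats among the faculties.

A 3; B 7; C 7

Standard divisor 20143/17 ≈ 1184.882; standard quotas: A 3.477, B 6.758, C 6.764.
Rounding to the nearest integer gives A 3, B 7, C 7 — total 17, matching the house size, so no adjustment is needed.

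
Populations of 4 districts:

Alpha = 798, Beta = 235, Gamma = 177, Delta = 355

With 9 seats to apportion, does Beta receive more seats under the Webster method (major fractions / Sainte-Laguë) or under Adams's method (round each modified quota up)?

Webster: Alpha 5, Beta 1, Gamma 1, Delta 2.
Adams: Alpha 4, Beta 2, Gamma 1, Delta 2.
Beta gets 1 under Webster and 2 under Adams.

Adams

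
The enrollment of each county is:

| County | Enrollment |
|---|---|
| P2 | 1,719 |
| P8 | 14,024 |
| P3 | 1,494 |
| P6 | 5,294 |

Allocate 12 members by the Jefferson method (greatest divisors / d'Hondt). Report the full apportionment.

Standard divisor 22531/12 ≈ 1877.583; standard quotas: P2 0.916, P8 7.469, P3 0.796, P6 2.820.
Rounding down gives 0, 7, 0, 2 = 9 seats, so the divisor must be adjusted.
With modified divisor 1600: modified quotas P2 1.074, P8 8.765, P3 0.934, P6 3.309.
Rounding down: P2 1, P8 8, P3 0, P6 3 (total 12).

P2 1, P8 8, P3 0, P6 3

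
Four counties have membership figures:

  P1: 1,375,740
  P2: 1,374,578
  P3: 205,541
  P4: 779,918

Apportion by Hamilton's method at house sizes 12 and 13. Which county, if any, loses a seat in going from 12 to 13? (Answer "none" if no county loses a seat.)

At 12 seats: P1 4, P2 4, P3 1, P4 3.
At 13 seats: P1 5, P2 5, P3 1, P4 2.
P4 drops from 3 to 2.

P4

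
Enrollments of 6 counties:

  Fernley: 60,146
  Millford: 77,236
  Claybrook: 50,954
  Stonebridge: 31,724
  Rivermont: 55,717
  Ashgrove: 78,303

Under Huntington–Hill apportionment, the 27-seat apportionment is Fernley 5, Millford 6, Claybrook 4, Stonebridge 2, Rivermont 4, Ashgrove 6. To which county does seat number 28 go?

Priority for the next seat is population ÷ (√(s·(s+1))).
Priorities: Fernley 10981.107, Millford 11917.774, Claybrook 11393.661, Stonebridge 12951.269, Rivermont 12458.700, Ashgrove 12082.415.
Highest priority: Stonebridge.

Stonebridge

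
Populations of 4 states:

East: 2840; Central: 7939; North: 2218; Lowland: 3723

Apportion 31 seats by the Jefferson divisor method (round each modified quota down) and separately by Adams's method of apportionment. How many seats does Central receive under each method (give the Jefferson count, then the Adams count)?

15 and 14

Jefferson: East 5, Central 15, North 4, Lowland 7.
Adams: East 6, Central 14, North 4, Lowland 7.
Central gets 15 under Jefferson and 14 under Adams.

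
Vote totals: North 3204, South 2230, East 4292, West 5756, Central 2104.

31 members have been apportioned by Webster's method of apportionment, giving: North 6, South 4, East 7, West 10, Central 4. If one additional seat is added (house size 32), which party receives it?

East

Priority for the next seat is population ÷ (current seats + 0.5).
Priorities: North 492.923, South 495.556, East 572.267, West 548.190, Central 467.556.
Highest priority: East.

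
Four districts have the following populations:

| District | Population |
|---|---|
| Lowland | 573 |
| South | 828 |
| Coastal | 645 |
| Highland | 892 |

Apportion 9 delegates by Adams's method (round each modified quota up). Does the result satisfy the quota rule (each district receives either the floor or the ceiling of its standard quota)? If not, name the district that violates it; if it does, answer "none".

Standard quotas: Lowland 1.755, South 2.536, Coastal 1.976, Highland 2.732.
Adams allocation: Lowland 2, South 2, Coastal 2, Highland 3.
Every allocation lies between the lower and upper quota.

none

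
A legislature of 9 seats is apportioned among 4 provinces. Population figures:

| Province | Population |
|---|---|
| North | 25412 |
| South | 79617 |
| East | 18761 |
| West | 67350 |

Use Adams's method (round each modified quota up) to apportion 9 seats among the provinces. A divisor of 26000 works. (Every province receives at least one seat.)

North: 1, South: 4, East: 1, West: 3

With modified divisor 26000: modified quotas North 0.977, South 3.062, East 0.722, West 2.590.
Rounding up: North 1, South 4, East 1, West 3 (total 9).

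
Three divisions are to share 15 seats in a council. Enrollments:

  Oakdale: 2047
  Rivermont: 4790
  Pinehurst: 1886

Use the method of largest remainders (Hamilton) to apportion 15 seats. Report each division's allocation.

The standard divisor is 8723/15 ≈ 581.533.
Standard quotas: Oakdale 3.520, Rivermont 8.237, Pinehurst 3.243.
Lower quotas: Oakdale 3, Rivermont 8, Pinehurst 3 (sum 14, leaving 1 seat).
Remainders in descending order: Oakdale 0.520, Pinehurst 0.243, Rivermont 0.237.
Largest remainder: Oakdale receives the extra seat.

Oakdale: 4, Rivermont: 8, Pinehurst: 3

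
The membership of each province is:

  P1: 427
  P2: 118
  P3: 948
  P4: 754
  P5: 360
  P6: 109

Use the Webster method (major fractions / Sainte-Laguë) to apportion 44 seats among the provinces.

P1 7; P2 2; P3 15; P4 12; P5 6; P6 2

Standard divisor 2716/44 ≈ 61.727; standard quotas: P1 6.918, P2 1.912, P3 15.358, P4 12.215, P5 5.832, P6 1.766.
Rounding to the nearest integer gives P1 7, P2 2, P3 15, P4 12, P5 6, P6 2 — total 44, matching the house size, so no adjustment is needed.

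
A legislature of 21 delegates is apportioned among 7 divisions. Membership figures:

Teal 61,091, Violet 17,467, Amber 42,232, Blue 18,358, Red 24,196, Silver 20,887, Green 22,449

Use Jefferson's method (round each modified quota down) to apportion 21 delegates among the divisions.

Teal=7, Violet=2, Amber=4, Blue=2, Red=2, Silver=2, Green=2

Standard divisor 206680/21 ≈ 9841.905; standard quotas: Teal 6.207, Violet 1.775, Amber 4.291, Blue 1.865, Red 2.458, Silver 2.122, Green 2.281.
Rounding down gives 6, 1, 4, 1, 2, 2, 2 = 18 seats, so the divisor must be adjusted.
With modified divisor 8600: modified quotas Teal 7.104, Violet 2.031, Amber 4.911, Blue 2.135, Red 2.813, Silver 2.429, Green 2.610.
Rounding down: Teal 7, Violet 2, Amber 4, Blue 2, Red 2, Silver 2, Green 2 (total 21).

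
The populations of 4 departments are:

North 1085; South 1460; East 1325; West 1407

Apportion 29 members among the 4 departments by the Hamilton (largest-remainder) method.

North: 6, South: 8, East: 7, West: 8

Total 5277; standard divisor 5277/29 ≈ 181.966.
Standard quotas: North 5.963, South 8.023, East 7.282, West 7.732.
Lower quotas: North 5, South 8, East 7, West 7 (sum 27, leaving 2 seats).
Remainders in descending order: North 0.963, West 0.732, East 0.282, South 0.023.
Largest remainders: North, West receive the extra seats.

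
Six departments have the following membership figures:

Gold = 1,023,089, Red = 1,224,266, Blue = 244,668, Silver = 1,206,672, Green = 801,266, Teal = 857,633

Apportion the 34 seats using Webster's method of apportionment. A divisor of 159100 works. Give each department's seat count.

With modified divisor 159100: modified quotas Gold 6.430, Red 7.695, Blue 1.538, Silver 7.584, Green 5.036, Teal 5.391.
Rounding to the nearest integer: Gold 6, Red 8, Blue 2, Silver 8, Green 5, Teal 5 (total 34).

Gold 6; Red 8; Blue 2; Silver 8; Green 5; Teal 5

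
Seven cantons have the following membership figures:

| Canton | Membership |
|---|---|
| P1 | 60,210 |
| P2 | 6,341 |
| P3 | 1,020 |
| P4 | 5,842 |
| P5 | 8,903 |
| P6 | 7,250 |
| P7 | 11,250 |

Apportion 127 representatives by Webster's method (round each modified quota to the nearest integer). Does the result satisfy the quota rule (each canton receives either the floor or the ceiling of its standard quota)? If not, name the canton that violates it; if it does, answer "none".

P1

Standard quotas: P1 75.848, P2 7.988, P3 1.285, P4 7.359, P5 11.215, P6 9.133, P7 14.172.
Webster allocation: P1 77, P2 8, P3 1, P4 7, P5 11, P6 9, P7 14.
P1 has quota 75.848 (lower 75, upper 76) but receives 77 — outside the quota interval.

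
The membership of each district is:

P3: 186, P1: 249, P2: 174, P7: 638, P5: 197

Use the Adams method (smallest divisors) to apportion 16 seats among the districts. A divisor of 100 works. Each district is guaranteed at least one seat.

P3 2; P1 3; P2 2; P7 7; P5 2

With modified divisor 100: modified quotas P3 1.860, P1 2.490, P2 1.740, P7 6.380, P5 1.970.
Rounding up: P3 2, P1 3, P2 2, P7 7, P5 2 (total 16).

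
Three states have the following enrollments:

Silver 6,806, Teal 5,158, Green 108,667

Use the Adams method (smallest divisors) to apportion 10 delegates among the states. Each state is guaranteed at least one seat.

Silver: 1, Teal: 1, Green: 8

Standard divisor 120631/10 ≈ 12063.1; standard quotas: Silver 0.564, Teal 0.428, Green 9.008.
Rounding up gives 1, 1, 10 = 12 seats, so the divisor must be adjusted.
With modified divisor 14600: modified quotas Silver 0.466, Teal 0.353, Green 7.443.
Rounding up: Silver 1, Teal 1, Green 8 (total 10).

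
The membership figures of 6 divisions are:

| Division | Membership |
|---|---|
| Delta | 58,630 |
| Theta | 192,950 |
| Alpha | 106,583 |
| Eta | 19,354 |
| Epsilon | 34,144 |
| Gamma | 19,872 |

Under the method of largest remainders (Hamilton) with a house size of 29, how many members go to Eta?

The standard divisor is 431533/29 ≈ 14880.448.
Standard quotas: Delta 3.9401, Theta 12.9667, Alpha 7.1626, Eta 1.3006, Epsilon 2.2946, Gamma 1.3354.
Lower quotas: Delta 3, Theta 12, Alpha 7, Eta 1, Epsilon 2, Gamma 1 (sum 26, leaving 3 seats).
Remainders in descending order: Theta 0.9667, Delta 0.9401, Gamma 0.3354, Eta 0.3006, Epsilon 0.2946, Alpha 0.1626.
The surplus seats go to Theta, Delta, Gamma.
Eta receives 1.

1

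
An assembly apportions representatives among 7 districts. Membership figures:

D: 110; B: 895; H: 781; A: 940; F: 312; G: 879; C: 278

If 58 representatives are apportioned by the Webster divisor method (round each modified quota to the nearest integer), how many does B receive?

Standard divisor 4195/58 ≈ 72.328; standard quotas: D 1.521, B 12.374, H 10.798, A 12.996, F 4.314, G 12.153, C 3.844.
Rounding to the nearest integer gives D 2, B 12, H 11, A 13, F 4, G 12, C 4 — total 58, matching the house size, so no adjustment is needed.
B receives 12.

12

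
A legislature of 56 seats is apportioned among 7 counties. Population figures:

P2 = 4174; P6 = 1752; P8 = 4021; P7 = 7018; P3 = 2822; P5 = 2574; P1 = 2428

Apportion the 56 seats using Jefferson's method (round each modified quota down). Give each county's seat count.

Standard divisor 24789/56 ≈ 442.661; standard quotas: P2 9.429, P6 3.958, P8 9.084, P7 15.854, P3 6.375, P5 5.815, P1 5.485.
Rounding down gives 9, 3, 9, 15, 6, 5, 5 = 52 seats, so the divisor must be adjusted.
With modified divisor 415: modified quotas P2 10.058, P6 4.222, P8 9.689, P7 16.911, P3 6.800, P5 6.202, P1 5.851.
Rounding down: P2 10, P6 4, P8 9, P7 16, P3 6, P5 6, P1 5 (total 56).

P2 10, P6 4, P8 9, P7 16, P3 6, P5 6, P1 5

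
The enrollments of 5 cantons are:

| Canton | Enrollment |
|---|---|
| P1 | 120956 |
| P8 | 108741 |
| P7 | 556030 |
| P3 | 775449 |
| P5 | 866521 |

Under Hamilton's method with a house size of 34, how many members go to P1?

Total 2427697; standard divisor 2427697/34 ≈ 71402.853.
Standard quotas: P1 1.6940, P8 1.5229, P7 7.7872, P3 10.8602, P5 12.1357.
Lower quotas: P1 1, P8 1, P7 7, P3 10, P5 12 (sum 31, leaving 3 seats).
Remainders in descending order: P3 0.8602, P7 0.7872, P1 0.6940, P8 0.5229, P5 0.1357.
The surplus seats go to P3, P7, P1.
P1 receives 2.

2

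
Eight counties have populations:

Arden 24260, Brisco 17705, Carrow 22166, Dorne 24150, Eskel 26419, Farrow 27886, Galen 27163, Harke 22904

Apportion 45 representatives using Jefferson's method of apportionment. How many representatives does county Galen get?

Standard divisor 192653/45 ≈ 4281.178; standard quotas: Arden 5.667, Brisco 4.136, Carrow 5.178, Dorne 5.641, Eskel 6.171, Farrow 6.514, Galen 6.345, Harke 5.350.
Rounding down gives 5, 4, 5, 5, 6, 6, 6, 5 = 42 seats, so the divisor must be adjusted.
With modified divisor 3900: modified quotas Arden 6.221, Brisco 4.540, Carrow 5.684, Dorne 6.192, Eskel 6.774, Farrow 7.150, Galen 6.965, Harke 5.873.
Rounding down: Arden 6, Brisco 4, Carrow 5, Dorne 6, Eskel 6, Farrow 7, Galen 6, Harke 5 (total 45).
Galen receives 6.

6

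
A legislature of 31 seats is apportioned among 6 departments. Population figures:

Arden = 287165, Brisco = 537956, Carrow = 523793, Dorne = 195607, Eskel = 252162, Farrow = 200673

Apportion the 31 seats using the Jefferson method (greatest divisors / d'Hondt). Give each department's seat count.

Standard divisor 1997356/31 ≈ 64430.839; standard quotas: Arden 4.457, Brisco 8.349, Carrow 8.130, Dorne 3.036, Eskel 3.914, Farrow 3.115.
Rounding down gives 4, 8, 8, 3, 3, 3 = 29 seats, so the divisor must be adjusted.
With modified divisor 59000: modified quotas Arden 4.867, Brisco 9.118, Carrow 8.878, Dorne 3.315, Eskel 4.274, Farrow 3.401.
Rounding down: Arden 4, Brisco 9, Carrow 8, Dorne 3, Eskel 4, Farrow 3 (total 31).

Arden 4; Brisco 9; Carrow 8; Dorne 3; Eskel 4; Farrow 3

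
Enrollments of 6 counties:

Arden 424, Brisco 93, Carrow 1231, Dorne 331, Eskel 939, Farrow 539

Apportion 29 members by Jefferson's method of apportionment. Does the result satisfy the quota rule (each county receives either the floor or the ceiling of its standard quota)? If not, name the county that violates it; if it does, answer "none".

Standard quotas: Arden 3.457, Brisco 0.758, Carrow 10.036, Dorne 2.699, Eskel 7.656, Farrow 4.394.
Jefferson allocation: Arden 3, Brisco 0, Carrow 11, Dorne 3, Eskel 8, Farrow 4.
Every allocation lies between the lower and upper quota.

none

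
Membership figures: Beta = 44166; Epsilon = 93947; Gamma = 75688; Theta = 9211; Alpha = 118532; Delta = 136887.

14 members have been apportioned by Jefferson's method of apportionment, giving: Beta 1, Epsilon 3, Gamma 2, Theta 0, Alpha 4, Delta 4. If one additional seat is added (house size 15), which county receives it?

Priority for the next seat is population ÷ (current seats + 1).
Priorities: Beta 22083.000, Epsilon 23486.750, Gamma 25229.333, Theta 9211.000, Alpha 23706.400, Delta 27377.400.
Highest priority: Delta.

Delta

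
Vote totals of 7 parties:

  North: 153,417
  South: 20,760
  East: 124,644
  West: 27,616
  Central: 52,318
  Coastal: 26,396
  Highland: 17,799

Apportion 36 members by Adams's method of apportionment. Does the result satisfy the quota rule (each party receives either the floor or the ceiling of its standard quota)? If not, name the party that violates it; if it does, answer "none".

North

Standard quotas: North 13.058, South 1.767, East 10.609, West 2.351, Central 4.453, Coastal 2.247, Highland 1.515.
Adams allocation: North 12, South 2, East 10, West 3, Central 4, Coastal 3, Highland 2.
North has quota 13.058 (lower 13, upper 14) but receives 12 — outside the quota interval.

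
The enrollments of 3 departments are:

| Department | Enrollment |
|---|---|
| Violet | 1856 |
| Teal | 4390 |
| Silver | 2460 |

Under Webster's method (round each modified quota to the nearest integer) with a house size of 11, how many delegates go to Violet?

2

Standard divisor 8706/11 ≈ 791.455; standard quotas: Violet 2.345, Teal 5.547, Silver 3.108.
Rounding to the nearest integer gives Violet 2, Teal 6, Silver 3 — total 11, matching the house size, so no adjustment is needed.
Violet receives 2.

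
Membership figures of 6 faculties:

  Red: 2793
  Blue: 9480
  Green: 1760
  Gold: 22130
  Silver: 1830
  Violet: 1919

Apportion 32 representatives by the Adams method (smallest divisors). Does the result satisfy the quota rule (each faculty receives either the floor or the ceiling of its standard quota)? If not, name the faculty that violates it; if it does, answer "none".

Gold

Standard quotas: Red 2.239, Blue 7.601, Green 1.411, Gold 17.743, Silver 1.467, Violet 1.539.
Adams allocation: Red 3, Blue 7, Green 2, Gold 16, Silver 2, Violet 2.
Gold has quota 17.743 (lower 17, upper 18) but receives 16 — outside the quota interval.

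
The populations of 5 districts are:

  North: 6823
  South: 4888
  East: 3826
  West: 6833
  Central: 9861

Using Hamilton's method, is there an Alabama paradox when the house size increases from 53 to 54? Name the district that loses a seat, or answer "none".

East

At 53 seats: North 11, South 8, East 7, West 11, Central 16.
At 54 seats: North 11, South 8, East 6, West 12, Central 17.
East drops from 7 to 6.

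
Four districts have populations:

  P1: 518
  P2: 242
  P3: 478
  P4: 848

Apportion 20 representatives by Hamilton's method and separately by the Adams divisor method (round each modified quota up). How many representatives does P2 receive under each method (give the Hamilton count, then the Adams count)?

Hamilton: P1 5, P2 2, P3 5, P4 8.
Adams: P1 5, P2 3, P3 4, P4 8.
P2 gets 2 under Hamilton and 3 under Adams.

2 and 3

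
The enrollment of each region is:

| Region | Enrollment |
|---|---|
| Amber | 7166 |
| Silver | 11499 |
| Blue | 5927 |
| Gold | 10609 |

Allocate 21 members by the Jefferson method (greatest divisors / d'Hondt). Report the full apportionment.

Standard divisor 35201/21 ≈ 1676.238; standard quotas: Amber 4.275, Silver 6.860, Blue 3.536, Gold 6.329.
Rounding down gives 4, 6, 3, 6 = 19 seats, so the divisor must be adjusted.
With modified divisor 1500: modified quotas Amber 4.777, Silver 7.666, Blue 3.951, Gold 7.073.
Rounding down: Amber 4, Silver 7, Blue 3, Gold 7 (total 21).

Amber: 4, Silver: 7, Blue: 3, Gold: 7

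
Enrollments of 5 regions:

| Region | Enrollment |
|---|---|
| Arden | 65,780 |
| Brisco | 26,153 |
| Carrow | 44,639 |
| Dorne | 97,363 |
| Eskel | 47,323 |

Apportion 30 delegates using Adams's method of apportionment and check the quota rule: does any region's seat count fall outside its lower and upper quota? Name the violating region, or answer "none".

none

Standard quotas: Arden 7.016, Brisco 2.790, Carrow 4.761, Dorne 10.385, Eskel 5.048.
Adams allocation: Arden 7, Brisco 3, Carrow 5, Dorne 10, Eskel 5.
Every allocation lies between the lower and upper quota.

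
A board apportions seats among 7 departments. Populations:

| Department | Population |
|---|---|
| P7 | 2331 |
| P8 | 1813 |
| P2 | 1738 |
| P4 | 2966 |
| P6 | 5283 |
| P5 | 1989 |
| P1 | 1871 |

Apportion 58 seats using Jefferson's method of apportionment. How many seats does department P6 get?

18

Standard divisor 17991/58 ≈ 310.19; standard quotas: P7 7.515, P8 5.845, P2 5.603, P4 9.562, P6 17.032, P5 6.412, P1 6.032.
Rounding down gives 7, 5, 5, 9, 17, 6, 6 = 55 seats, so the divisor must be adjusted.
With modified divisor 292.4: modified quotas P7 7.972, P8 6.200, P2 5.944, P4 10.144, P6 18.068, P5 6.802, P1 6.399.
Rounding down: P7 7, P8 6, P2 5, P4 10, P6 18, P5 6, P1 6 (total 58).
P6 receives 18.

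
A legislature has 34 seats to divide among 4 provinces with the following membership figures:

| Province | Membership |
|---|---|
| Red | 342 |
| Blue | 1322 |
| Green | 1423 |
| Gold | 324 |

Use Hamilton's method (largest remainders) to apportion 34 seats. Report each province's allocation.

Red 4; Blue 13; Green 14; Gold 3

The standard divisor is 3411/34 ≈ 100.324.
Standard quotas: Red 3.409, Blue 13.177, Green 14.184, Gold 3.230.
Lower quotas: Red 3, Blue 13, Green 14, Gold 3 (sum 33, leaving 1 seat).
Remainders in descending order: Red 0.409, Gold 0.230, Green 0.184, Blue 0.177.
Largest remainder: Red receives the extra seat.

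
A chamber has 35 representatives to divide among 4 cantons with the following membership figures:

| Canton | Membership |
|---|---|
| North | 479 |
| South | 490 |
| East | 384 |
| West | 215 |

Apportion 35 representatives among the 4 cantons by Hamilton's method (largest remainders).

North 11, South 11, East 8, West 5

The standard divisor is 1568/35 ≈ 44.8.
Standard quotas: North 10.692, South 10.938, East 8.571, West 4.799.
Lower quotas: North 10, South 10, East 8, West 4 (sum 32, leaving 3 seats).
Remainders in descending order: South 0.938, West 0.799, North 0.692, East 0.571.
The surplus seats go to South, West, North.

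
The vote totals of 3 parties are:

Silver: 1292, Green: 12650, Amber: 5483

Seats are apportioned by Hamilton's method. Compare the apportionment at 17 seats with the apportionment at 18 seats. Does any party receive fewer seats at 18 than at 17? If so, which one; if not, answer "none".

none

At 17 seats: Silver 1, Green 11, Amber 5.
At 18 seats: Silver 1, Green 12, Amber 5.
No party's allocation decreased.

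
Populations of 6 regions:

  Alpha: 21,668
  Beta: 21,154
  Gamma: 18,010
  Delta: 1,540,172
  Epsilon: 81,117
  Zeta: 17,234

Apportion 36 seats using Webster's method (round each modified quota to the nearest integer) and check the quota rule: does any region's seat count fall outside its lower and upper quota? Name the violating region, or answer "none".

Delta

Standard quotas: Alpha 0.459, Beta 0.448, Gamma 0.382, Delta 32.628, Epsilon 1.718, Zeta 0.365.
Webster allocation: Alpha 0, Beta 0, Gamma 0, Delta 34, Epsilon 2, Zeta 0.
Delta has quota 32.628 (lower 32, upper 33) but receives 34 — outside the quota interval.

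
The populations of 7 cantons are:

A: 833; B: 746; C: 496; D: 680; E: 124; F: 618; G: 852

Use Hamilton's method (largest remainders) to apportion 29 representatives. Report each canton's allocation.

Standard divisor: 4349 ÷ 29 ≈ 149.966.
Standard quotas: A 5.555, B 4.974, C 3.307, D 4.534, E 0.827, F 4.121, G 5.681.
Lower quotas: A 5, B 4, C 3, D 4, E 0, F 4, G 5 (sum 25, leaving 4 seats).
Remainders in descending order: B 0.974, E 0.827, G 0.681, A 0.555, D 0.534, C 0.307, F 0.121.
Largest remainders: B, E, G, A receive the extra seats.

A 6, B 5, C 3, D 4, E 1, F 4, G 6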